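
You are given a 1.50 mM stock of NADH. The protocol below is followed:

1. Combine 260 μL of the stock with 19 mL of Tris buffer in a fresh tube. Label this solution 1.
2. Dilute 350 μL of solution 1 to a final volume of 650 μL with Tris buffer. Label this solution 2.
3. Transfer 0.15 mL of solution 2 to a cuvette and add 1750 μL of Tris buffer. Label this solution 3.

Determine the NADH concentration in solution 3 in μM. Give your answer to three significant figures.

0.861 μM

Step 1: 260 μL + 19 mL = 19260 μL total → factor 19260/260 = 74.077
Step 2: 350 μL brought to 650 μL → factor 650/350 = 1.8571
Step 3: 0.15 mL + 1750 μL = 1.9 mL total → factor 1.9/0.15 = 12.667
Overall dilution factor = 74.077 × 1.8571 × 12.667 = 1742.6
Final = 1.50 mM / 1742.6 = 0.0008608 mM = 0.861 μM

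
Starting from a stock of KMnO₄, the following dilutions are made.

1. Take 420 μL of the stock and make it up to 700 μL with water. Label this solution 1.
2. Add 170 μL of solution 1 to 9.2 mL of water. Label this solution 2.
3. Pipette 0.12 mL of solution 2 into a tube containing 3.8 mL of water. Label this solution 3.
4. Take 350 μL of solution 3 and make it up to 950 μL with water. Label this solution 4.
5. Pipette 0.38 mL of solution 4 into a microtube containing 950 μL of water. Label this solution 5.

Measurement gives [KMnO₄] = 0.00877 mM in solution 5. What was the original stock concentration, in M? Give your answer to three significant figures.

0.250 M

Step 1: 420 μL brought to 700 μL → factor 700/420 = 1.6667
Step 2: 170 μL + 9.2 mL = 9370 μL total → factor 9370/170 = 55.118
Step 3: 0.12 mL + 3.8 mL = 3.92 mL total → factor 3.92/0.12 = 32.667
Step 4: 350 μL brought to 950 μL → factor 950/350 = 2.7143
Step 5: 0.38 mL + 950 μL = 1.33 mL total → factor 1.33/0.38 = 3.5
Overall dilution factor = 1.6667 × 55.118 × 32.667 × 2.7143 × 3.5 = 28508
Stock = 0.00877 mM × 28508 = 250.0 mM = 0.250 M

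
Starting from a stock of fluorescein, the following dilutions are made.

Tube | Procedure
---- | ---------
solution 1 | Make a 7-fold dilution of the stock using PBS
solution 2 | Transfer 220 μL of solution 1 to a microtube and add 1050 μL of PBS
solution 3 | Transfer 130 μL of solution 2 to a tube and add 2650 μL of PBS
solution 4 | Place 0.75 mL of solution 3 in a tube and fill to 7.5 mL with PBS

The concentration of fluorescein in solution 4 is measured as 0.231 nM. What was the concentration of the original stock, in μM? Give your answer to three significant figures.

2.00 μM

Step 1: 7-fold → factor 7
Step 2: 220 μL + 1050 μL = 1270 μL total → factor 1270/220 = 5.7727
Step 3: 130 μL + 2650 μL = 2780 μL total → factor 2780/130 = 21.385
Step 4: 0.75 mL brought to 7.5 mL → factor 7.5/0.75 = 10
Overall dilution factor = 7 × 5.7727 × 21.385 × 10 = 8641.3
Stock = 0.231 nM × 8641.3 = 1996 nM = 2.00 μM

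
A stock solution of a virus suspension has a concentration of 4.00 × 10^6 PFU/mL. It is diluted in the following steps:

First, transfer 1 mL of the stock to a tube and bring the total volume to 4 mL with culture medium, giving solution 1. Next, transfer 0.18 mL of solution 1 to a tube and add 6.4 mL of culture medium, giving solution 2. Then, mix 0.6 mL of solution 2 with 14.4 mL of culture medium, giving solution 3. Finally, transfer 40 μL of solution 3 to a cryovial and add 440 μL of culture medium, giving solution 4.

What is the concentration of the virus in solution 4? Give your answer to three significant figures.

Step 1: 1 mL brought to 4 mL → factor 4/1 = 4
Step 2: 0.18 mL + 6.4 mL = 6.58 mL total → factor 6.58/0.18 = 36.556
Step 3: 0.6 mL + 14.4 mL = 15 mL total → factor 15/0.6 = 25
Step 4: 40 μL + 440 μL = 480 μL total → factor 480/40 = 12
Overall dilution factor = 4 × 36.556 × 25 × 12 = 43867
Final = 4.00 × 10^6 PFU/mL / 43867 = 91.2 PFU/mL

91.2 PFU/mL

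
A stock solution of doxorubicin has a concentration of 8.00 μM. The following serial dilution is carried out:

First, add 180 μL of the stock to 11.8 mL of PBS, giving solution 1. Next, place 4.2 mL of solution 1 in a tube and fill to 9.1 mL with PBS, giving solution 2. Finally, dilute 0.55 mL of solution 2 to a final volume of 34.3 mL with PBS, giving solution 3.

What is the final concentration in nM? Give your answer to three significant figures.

0.890 nM

Step 1: 180 μL + 11.8 mL = 11980 μL total → factor 11980/180 = 66.556
Step 2: 4.2 mL brought to 9.1 mL → factor 9.1/4.2 = 2.1667
Step 3: 0.55 mL brought to 34.3 mL → factor 34.3/0.55 = 62.364
Overall dilution factor = 66.556 × 2.1667 × 62.364 = 8993.1
Final = 8.00 μM / 8993.1 = 0.0008896 μM = 0.890 nM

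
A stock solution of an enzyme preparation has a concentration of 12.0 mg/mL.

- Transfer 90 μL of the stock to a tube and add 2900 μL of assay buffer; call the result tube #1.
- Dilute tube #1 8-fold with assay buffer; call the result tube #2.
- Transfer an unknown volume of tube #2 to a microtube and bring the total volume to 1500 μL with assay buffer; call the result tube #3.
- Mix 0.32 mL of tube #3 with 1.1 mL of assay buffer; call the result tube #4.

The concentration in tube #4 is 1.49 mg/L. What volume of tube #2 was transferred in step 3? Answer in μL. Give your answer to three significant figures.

Step 1: 90 μL + 2900 μL = 2990 μL total → factor 2990/90 = 33.222
Step 2: 8-fold → factor 8
Step 3: v brought to 1500 μL → factor = 1500 μL/v
Step 4: 0.32 mL + 1.1 mL = 1.42 mL total → factor 1.42/0.32 = 4.4375
Product of known-step factors = 1179.4
Overall factor = 12.0 mg/mL / (1.49 mg/L) = 8053.7
Step-3 factor = 8053.7 / 1179.4 = 6.8287
v = 1500 μL / 6.8287 = 220 μL

220 μL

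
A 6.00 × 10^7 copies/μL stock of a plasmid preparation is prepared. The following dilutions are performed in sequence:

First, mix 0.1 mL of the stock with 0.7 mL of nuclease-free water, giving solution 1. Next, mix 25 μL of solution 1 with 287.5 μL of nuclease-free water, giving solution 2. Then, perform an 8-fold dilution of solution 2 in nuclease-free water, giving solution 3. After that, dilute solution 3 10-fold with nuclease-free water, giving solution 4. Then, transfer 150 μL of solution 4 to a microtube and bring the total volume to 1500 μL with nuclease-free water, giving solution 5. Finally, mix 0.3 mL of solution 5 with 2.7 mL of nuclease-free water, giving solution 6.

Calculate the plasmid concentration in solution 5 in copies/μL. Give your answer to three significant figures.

Step 1: 0.1 mL + 0.7 mL = 0.8 mL total → factor 0.8/0.1 = 8
Step 2: 25 μL + 287.5 μL = 312.5 μL total → factor 312.5/25 = 12.5
Step 3: 8-fold → factor 8
Step 4: 10-fold → factor 10
Step 5: 150 μL brought to 1500 μL → factor 1500/150 = 10
Dilution factor through solution 5 = 8 × 12.5 × 8 × 10 × 10 = 80000
[solution 5] = 6.00 × 10^7 copies/μL / 80000 = 750 copies/μL

750 copies/μL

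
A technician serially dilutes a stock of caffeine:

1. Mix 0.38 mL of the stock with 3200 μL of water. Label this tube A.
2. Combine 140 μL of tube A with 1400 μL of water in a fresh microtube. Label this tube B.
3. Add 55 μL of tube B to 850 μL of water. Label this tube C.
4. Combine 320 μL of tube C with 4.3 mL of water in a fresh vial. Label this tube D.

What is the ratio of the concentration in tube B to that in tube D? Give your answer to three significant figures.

238

Step 1: 0.38 mL + 3200 μL = 3.58 mL total → factor 3.58/0.38 = 9.4211
Step 2: 140 μL + 1400 μL = 1540 μL total → factor 1540/140 = 11
Step 3: 55 μL + 850 μL = 905 μL total → factor 905/55 = 16.455
Step 4: 320 μL + 4.3 mL = 4620 μL total → factor 4620/320 = 14.438
Dilution factor to tube B = 103.63; to tube D = 24619
[tube B]/[tube D] = (factor to tube D)/(factor to tube B) = 24619/103.63 = 238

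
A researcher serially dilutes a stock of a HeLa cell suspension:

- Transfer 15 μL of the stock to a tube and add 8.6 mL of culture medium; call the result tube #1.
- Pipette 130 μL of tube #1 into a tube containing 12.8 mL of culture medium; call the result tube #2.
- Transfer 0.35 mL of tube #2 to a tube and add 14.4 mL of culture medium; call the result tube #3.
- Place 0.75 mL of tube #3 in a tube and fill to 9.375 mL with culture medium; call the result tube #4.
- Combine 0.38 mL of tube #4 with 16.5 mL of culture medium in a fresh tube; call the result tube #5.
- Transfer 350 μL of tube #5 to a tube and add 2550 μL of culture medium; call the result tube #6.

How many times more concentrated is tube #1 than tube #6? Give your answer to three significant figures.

1.93 × 10^7

Step 1: 15 μL + 8.6 mL = 8615 μL total → factor 8615/15 = 574.33
Step 2: 130 μL + 12.8 mL = 12930 μL total → factor 12930/130 = 99.462
Step 3: 0.35 mL + 14.4 mL = 14.75 mL total → factor 14.75/0.35 = 42.143
Step 4: 0.75 mL brought to 9.375 mL → factor 9.375/0.75 = 12.5
Step 5: 0.38 mL + 16.5 mL = 16.88 mL total → factor 16.88/0.38 = 44.421
Step 6: 350 μL + 2550 μL = 2900 μL total → factor 2900/350 = 8.2857
Dilution factor to tube #1 = 574.33; to tube #6 = 1.1076 × 10^10
[tube #1]/[tube #6] = (factor to tube #6)/(factor to tube #1) = 1.1076 × 10^10/574.33 = 1.93 × 10^7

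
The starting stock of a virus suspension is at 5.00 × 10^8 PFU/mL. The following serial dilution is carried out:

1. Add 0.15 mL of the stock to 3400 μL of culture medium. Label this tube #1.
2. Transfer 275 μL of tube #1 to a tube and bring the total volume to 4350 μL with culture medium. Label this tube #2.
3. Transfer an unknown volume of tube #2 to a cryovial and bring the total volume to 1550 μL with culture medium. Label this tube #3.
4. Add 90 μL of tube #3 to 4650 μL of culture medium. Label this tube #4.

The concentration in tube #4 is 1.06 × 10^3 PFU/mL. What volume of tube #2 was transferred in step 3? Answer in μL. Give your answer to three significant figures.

Step 1: 0.15 mL + 3400 μL = 3.55 mL total → factor 3.55/0.15 = 23.667
Step 2: 275 μL brought to 4350 μL → factor 4350/275 = 15.818
Step 3: v brought to 1550 μL → factor = 1550 μL/v
Step 4: 90 μL + 4650 μL = 4740 μL total → factor 4740/90 = 52.667
Product of known-step factors = 19716
Overall factor = 5.00 × 10^8 PFU/mL / (1.06 × 10^3 PFU/mL) = 4.717 × 10^5
Step-3 factor = 4.717 × 10^5 / 19716 = 23.924
v = 1550 μL / 23.924 = 64.8 μL

64.8 μL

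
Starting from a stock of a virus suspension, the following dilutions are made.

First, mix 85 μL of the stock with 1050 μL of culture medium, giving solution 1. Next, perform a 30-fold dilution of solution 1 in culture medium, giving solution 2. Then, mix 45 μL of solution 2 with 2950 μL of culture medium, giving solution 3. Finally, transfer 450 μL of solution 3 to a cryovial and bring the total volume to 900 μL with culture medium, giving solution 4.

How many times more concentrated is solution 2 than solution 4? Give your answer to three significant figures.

133

Step 1: 85 μL + 1050 μL = 1135 μL total → factor 1135/85 = 13.353
Step 2: 30-fold → factor 30
Step 3: 45 μL + 2950 μL = 2995 μL total → factor 2995/45 = 66.556
Step 4: 450 μL brought to 900 μL → factor 900/450 = 2
Dilution factor to solution 2 = 400.59; to solution 4 = 53323
[solution 2]/[solution 4] = (factor to solution 4)/(factor to solution 2) = 53323/400.59 = 133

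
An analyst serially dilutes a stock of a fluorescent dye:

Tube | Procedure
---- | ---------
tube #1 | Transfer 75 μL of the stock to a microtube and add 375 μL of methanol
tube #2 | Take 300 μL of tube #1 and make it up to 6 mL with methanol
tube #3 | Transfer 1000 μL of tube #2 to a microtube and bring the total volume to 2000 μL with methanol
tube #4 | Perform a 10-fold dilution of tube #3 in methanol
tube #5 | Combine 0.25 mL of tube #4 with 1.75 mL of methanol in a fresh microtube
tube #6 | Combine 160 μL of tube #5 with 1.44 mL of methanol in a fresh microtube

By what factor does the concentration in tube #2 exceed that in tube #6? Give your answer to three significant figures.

Step 1: 75 μL + 375 μL = 450 μL total → factor 450/75 = 6
Step 2: 300 μL brought to 6 mL → factor 6000/300 = 20
Step 3: 1000 μL brought to 2000 μL → factor 2000/1000 = 2
Step 4: 10-fold → factor 10
Step 5: 0.25 mL + 1.75 mL = 2 mL total → factor 2/0.25 = 8
Step 6: 160 μL + 1.44 mL = 1600 μL total → factor 1600/160 = 10
Dilution factor to tube #2 = 120; to tube #6 = 1.92 × 10^5
[tube #2]/[tube #6] = (factor to tube #6)/(factor to tube #2) = 1.92 × 10^5/120 = 1.60 × 10^3

1.60 × 10^3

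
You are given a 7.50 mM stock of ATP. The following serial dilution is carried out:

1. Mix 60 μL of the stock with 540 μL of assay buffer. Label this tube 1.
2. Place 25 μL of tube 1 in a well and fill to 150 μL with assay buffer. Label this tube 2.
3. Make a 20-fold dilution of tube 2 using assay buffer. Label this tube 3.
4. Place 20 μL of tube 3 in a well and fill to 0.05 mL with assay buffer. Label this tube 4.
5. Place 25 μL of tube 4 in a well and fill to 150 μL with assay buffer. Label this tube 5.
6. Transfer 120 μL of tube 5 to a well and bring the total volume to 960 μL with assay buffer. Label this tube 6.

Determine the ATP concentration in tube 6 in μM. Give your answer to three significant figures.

0.0521 μM

Step 1: 60 μL + 540 μL = 600 μL total → factor 600/60 = 10
Step 2: 25 μL brought to 150 μL → factor 150/25 = 6
Step 3: 20-fold → factor 20
Step 4: 20 μL brought to 0.05 mL → factor 50/20 = 2.5
Step 5: 25 μL brought to 150 μL → factor 150/25 = 6
Step 6: 120 μL brought to 960 μL → factor 960/120 = 8
Overall dilution factor = 10 × 6 × 20 × 2.5 × 6 × 8 = 1.44 × 10^5
Final = 7.50 mM / 1.44 × 10^5 = 5.208 × 10^-5 mM = 0.0521 μM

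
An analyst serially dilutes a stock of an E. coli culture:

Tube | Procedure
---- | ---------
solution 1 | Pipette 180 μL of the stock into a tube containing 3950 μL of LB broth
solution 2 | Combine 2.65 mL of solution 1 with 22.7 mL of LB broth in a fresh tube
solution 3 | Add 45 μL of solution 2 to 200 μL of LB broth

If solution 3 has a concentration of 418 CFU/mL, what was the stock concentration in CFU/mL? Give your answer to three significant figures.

5.00 × 10^5 CFU/mL

Step 1: 180 μL + 3950 μL = 4130 μL total → factor 4130/180 = 22.944
Step 2: 2.65 mL + 22.7 mL = 25.35 mL total → factor 25.35/2.65 = 9.566
Step 3: 45 μL + 200 μL = 245 μL total → factor 245/45 = 5.4444
Overall dilution factor = 22.944 × 9.566 × 5.4444 = 1195
Stock = 418 CFU/mL × 1195 = 5.00 × 10^5 CFU/mL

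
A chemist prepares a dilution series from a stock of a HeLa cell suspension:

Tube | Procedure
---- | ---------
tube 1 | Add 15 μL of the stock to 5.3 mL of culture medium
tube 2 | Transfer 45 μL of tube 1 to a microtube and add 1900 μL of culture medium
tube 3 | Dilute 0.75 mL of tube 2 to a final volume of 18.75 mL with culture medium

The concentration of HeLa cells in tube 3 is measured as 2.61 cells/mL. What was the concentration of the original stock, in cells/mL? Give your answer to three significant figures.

9.99 × 10^5 cells/mL

Step 1: 15 μL + 5.3 mL = 5315 μL total → factor 5315/15 = 354.33
Step 2: 45 μL + 1900 μL = 1945 μL total → factor 1945/45 = 43.222
Step 3: 0.75 mL brought to 18.75 mL → factor 18.75/0.75 = 25
Overall dilution factor = 354.33 × 43.222 × 25 = 3.8288 × 10^5
Stock = 2.61 cells/mL × 3.8288 × 10^5 = 9.99 × 10^5 cells/mL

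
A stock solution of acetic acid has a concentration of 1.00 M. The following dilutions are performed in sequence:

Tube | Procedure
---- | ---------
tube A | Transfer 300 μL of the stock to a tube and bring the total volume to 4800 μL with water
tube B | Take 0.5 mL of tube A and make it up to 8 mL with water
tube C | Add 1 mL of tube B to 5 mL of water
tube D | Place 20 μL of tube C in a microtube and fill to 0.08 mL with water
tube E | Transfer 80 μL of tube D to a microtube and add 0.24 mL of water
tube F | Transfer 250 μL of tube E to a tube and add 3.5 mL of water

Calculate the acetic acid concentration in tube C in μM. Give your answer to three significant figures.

651 μM

Step 1: 300 μL brought to 4800 μL → factor 4800/300 = 16
Step 2: 0.5 mL brought to 8 mL → factor 8/0.5 = 16
Step 3: 1 mL + 5 mL = 6 mL total → factor 6/1 = 6
Dilution factor through tube C = 16 × 16 × 6 = 1536
[tube C] = 1.00 M / 1536 = 0.0006510 M = 651 μM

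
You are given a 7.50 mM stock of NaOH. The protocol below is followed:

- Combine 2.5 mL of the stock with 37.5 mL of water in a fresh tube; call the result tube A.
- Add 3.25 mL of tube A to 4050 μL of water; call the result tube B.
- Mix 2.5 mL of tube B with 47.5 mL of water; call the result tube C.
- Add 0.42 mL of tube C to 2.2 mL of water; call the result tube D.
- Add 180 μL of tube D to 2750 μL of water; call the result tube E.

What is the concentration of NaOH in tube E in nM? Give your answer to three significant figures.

Step 1: 2.5 mL + 37.5 mL = 40 mL total → factor 40/2.5 = 16
Step 2: 3.25 mL + 4050 μL = 7.3 mL total → factor 7.3/3.25 = 2.2462
Step 3: 2.5 mL + 47.5 mL = 50 mL total → factor 50/2.5 = 20
Step 4: 0.42 mL + 2.2 mL = 2.62 mL total → factor 2.62/0.42 = 6.2381
Step 5: 180 μL + 2750 μL = 2930 μL total → factor 2930/180 = 16.278
Overall dilution factor = 16 × 2.2462 × 20 × 6.2381 × 16.278 = 72986
Final = 7.50 mM / 72986 = 0.0001028 mM = 103 nM

103 nM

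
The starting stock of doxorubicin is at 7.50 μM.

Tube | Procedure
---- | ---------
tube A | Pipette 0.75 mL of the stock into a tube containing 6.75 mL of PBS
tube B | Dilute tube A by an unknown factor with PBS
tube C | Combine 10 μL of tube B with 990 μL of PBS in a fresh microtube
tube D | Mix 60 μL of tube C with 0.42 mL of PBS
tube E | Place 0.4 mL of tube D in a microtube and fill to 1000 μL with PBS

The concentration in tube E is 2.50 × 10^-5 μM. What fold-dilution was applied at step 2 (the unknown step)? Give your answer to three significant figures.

Step 1: 0.75 mL + 6.75 mL = 7.5 mL total → factor 7.5/0.75 = 10
Step 2: unknown factor x
Step 3: 10 μL + 990 μL = 1000 μL total → factor 1000/10 = 100
Step 4: 60 μL + 0.42 mL = 480 μL total → factor 480/60 = 8
Step 5: 0.4 mL brought to 1000 μL → factor 1/0.4 = 2.5
Product of known-step factors = 20000
Overall factor = 7.50 μM / (2.50 × 10^-5 μM) = 3 × 10^5
x = 3 × 10^5 / 20000 = 15.0

15.0-fold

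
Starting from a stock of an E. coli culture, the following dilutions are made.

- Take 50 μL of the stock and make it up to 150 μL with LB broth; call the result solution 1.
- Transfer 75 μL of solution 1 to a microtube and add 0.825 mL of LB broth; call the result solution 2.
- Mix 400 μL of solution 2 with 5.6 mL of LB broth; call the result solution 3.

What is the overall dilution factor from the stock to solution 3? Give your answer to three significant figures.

Step 1: 50 μL brought to 150 μL → factor 150/50 = 3
Step 2: 75 μL + 0.825 mL = 900 μL total → factor 900/75 = 12
Step 3: 400 μL + 5.6 mL = 6000 μL total → factor 6000/400 = 15
Overall dilution factor = 3 × 12 × 15 = 540

540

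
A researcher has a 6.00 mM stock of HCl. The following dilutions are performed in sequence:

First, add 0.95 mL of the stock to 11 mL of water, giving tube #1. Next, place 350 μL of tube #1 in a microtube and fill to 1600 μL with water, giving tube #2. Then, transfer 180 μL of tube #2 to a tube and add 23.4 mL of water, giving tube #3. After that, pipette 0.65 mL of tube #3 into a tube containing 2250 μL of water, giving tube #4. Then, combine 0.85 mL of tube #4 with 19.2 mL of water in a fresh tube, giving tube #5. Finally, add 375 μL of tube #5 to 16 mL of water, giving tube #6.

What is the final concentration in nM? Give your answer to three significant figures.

Step 1: 0.95 mL + 11 mL = 11.95 mL total → factor 11.95/0.95 = 12.579
Step 2: 350 μL brought to 1600 μL → factor 1600/350 = 4.5714
Step 3: 180 μL + 23.4 mL = 23580 μL total → factor 23580/180 = 131
Step 4: 0.65 mL + 2250 μL = 2.9 mL total → factor 2.9/0.65 = 4.4615
Step 5: 0.85 mL + 19.2 mL = 20.05 mL total → factor 20.05/0.85 = 23.588
Step 6: 375 μL + 16 mL = 16375 μL total → factor 16375/375 = 43.667
Overall dilution factor = 12.579 × 4.5714 × 131 × 4.4615 × 23.588 × 43.667 = 3.4618 × 10^7
Final = 6.00 mM / 3.4618 × 10^7 = 1.733 × 10^-7 mM = 0.173 nM

0.173 nM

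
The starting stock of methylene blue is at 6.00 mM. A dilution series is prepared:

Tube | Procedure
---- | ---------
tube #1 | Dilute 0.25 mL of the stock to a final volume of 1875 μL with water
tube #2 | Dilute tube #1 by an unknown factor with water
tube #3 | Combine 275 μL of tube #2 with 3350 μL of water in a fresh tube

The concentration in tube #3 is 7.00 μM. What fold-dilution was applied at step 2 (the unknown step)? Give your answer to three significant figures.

Step 1: 0.25 mL brought to 1875 μL → factor 1.875/0.25 = 7.5
Step 2: unknown factor x
Step 3: 275 μL + 3350 μL = 3625 μL total → factor 3625/275 = 13.182
Product of known-step factors = 98.864
Overall factor = 6.00 mM / (7.00 μM) = 857.14
x = 857.14 / 98.864 = 8.67

8.67-fold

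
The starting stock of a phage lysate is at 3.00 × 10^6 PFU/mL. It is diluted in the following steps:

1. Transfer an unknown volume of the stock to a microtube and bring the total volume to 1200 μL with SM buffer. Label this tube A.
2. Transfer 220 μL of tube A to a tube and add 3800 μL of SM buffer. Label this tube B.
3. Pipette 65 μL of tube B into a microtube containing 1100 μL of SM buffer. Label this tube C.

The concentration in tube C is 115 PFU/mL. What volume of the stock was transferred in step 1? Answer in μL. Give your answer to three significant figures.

15.1 μL

Step 1: v brought to 1200 μL → factor = 1200 μL/v
Step 2: 220 μL + 3800 μL = 4020 μL total → factor 4020/220 = 18.273
Step 3: 65 μL + 1100 μL = 1165 μL total → factor 1165/65 = 17.923
Product of known-step factors = 327.5
Overall factor = 3.00 × 10^6 PFU/mL / (115 PFU/mL) = 26087
Step-1 factor = 26087 / 327.5 = 79.654
v = 1200 μL / 79.654 = 15.1 μL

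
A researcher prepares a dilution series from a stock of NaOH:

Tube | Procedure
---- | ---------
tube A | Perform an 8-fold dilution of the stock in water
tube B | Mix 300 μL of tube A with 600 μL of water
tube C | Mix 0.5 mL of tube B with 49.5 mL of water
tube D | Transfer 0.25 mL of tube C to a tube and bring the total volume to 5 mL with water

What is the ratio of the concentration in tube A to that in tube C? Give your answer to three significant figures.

300

Step 1: 8-fold → factor 8
Step 2: 300 μL + 600 μL = 900 μL total → factor 900/300 = 3
Step 3: 0.5 mL + 49.5 mL = 50 mL total → factor 50/0.5 = 100
Dilution factor to tube A = 8; to tube C = 2400
[tube A]/[tube C] = (factor to tube C)/(factor to tube A) = 2400/8 = 300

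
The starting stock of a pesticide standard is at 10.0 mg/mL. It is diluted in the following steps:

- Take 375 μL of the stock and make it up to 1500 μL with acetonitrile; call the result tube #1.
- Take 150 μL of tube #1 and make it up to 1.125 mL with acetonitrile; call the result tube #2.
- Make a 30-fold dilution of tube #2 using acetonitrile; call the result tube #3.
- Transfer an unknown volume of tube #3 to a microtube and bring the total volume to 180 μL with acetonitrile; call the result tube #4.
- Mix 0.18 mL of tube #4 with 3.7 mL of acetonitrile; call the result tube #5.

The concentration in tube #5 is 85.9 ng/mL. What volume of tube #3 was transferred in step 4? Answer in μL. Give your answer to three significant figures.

Step 1: 375 μL brought to 1500 μL → factor 1500/375 = 4
Step 2: 150 μL brought to 1.125 mL → factor 1125/150 = 7.5
Step 3: 30-fold → factor 30
Step 4: v brought to 180 μL → factor = 180 μL/v
Step 5: 0.18 mL + 3.7 mL = 3.88 mL total → factor 3.88/0.18 = 21.556
Product of known-step factors = 19400
Overall factor = 10.0 mg/mL / (85.9 ng/mL) = 1.1641 × 10^5
Step-4 factor = 1.1641 × 10^5 / 19400 = 6.0007
v = 180 μL / 6.0007 = 30.0 μL

30.0 μL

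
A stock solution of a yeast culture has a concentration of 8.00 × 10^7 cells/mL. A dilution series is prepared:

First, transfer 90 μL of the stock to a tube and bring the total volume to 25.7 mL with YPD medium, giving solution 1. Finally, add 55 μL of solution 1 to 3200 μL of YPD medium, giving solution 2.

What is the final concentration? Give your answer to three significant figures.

4.73 × 10^3 cells/mL

Step 1: 90 μL brought to 25.7 mL → factor 25700/90 = 285.56
Step 2: 55 μL + 3200 μL = 3255 μL total → factor 3255/55 = 59.182
Overall dilution factor = 285.56 × 59.182 = 16900
Final = 8.00 × 10^7 cells/mL / 16900 = 4.73 × 10^3 cells/mL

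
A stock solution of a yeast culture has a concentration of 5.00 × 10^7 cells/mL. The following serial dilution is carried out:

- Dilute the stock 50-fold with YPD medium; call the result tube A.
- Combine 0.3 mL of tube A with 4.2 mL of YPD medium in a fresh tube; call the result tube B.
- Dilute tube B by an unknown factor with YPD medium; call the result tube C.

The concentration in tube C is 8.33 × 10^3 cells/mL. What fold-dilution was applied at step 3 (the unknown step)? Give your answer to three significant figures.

Step 1: 50-fold → factor 50
Step 2: 0.3 mL + 4.2 mL = 4.5 mL total → factor 4.5/0.3 = 15
Step 3: unknown factor x
Product of known-step factors = 750
Overall factor = 5.00 × 10^7 cells/mL / (8.33 × 10^3 cells/mL) = 6002.4
x = 6002.4 / 750 = 8.00

8.00-fold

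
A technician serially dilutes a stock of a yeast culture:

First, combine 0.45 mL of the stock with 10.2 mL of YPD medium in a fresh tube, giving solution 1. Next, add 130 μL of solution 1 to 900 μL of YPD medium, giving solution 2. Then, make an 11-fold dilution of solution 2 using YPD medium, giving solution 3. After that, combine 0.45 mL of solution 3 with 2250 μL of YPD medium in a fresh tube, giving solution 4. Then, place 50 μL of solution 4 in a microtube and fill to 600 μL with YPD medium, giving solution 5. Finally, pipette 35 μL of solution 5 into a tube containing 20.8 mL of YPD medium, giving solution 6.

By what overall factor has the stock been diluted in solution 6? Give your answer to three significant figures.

8.84 × 10^7

Step 1: 0.45 mL + 10.2 mL = 10.65 mL total → factor 10.65/0.45 = 23.667
Step 2: 130 μL + 900 μL = 1030 μL total → factor 1030/130 = 7.9231
Step 3: 11-fold → factor 11
Step 4: 0.45 mL + 2250 μL = 2.7 mL total → factor 2.7/0.45 = 6
Step 5: 50 μL brought to 600 μL → factor 600/50 = 12
Step 6: 35 μL + 20.8 mL = 20835 μL total → factor 20835/35 = 595.29
Overall dilution factor = 23.667 × 7.9231 × 11 × 6 × 12 × 595.29 = 8.8406 × 10^7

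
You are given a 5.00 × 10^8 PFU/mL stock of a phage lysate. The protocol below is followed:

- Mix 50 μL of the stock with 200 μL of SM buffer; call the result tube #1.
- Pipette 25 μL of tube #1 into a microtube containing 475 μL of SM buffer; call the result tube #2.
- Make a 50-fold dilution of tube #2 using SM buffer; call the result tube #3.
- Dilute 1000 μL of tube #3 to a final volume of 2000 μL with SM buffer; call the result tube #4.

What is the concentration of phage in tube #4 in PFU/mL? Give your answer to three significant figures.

5.00 × 10^4 PFU/mL

Step 1: 50 μL + 200 μL = 250 μL total → factor 250/50 = 5
Step 2: 25 μL + 475 μL = 500 μL total → factor 500/25 = 20
Step 3: 50-fold → factor 50
Step 4: 1000 μL brought to 2000 μL → factor 2000/1000 = 2
Overall dilution factor = 5 × 20 × 50 × 2 = 10000
Final = 5.00 × 10^8 PFU/mL / 10000 = 5.00 × 10^4 PFU/mL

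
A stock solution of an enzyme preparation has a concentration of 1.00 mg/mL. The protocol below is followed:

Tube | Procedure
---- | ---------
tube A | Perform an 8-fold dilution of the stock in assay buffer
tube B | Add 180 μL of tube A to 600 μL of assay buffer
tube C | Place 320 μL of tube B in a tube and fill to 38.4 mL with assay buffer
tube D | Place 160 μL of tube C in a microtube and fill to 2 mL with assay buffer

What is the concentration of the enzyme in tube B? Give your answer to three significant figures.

Step 1: 8-fold → factor 8
Step 2: 180 μL + 600 μL = 780 μL total → factor 780/180 = 4.3333
Dilution factor through tube B = 8 × 4.3333 = 34.667
[tube B] = 1.00 mg/mL / 34.667 = 0.0288 mg/mL

0.0288 mg/mL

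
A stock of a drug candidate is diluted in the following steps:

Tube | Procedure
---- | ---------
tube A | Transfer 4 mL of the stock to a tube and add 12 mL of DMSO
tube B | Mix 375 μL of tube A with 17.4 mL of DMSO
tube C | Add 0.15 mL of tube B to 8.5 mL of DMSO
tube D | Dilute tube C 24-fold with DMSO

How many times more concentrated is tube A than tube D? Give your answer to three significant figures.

Step 1: 4 mL + 12 mL = 16 mL total → factor 16/4 = 4
Step 2: 375 μL + 17.4 mL = 17775 μL total → factor 17775/375 = 47.4
Step 3: 0.15 mL + 8.5 mL = 8.65 mL total → factor 8.65/0.15 = 57.667
Step 4: 24-fold → factor 24
Dilution factor to tube A = 4; to tube D = 2.6241 × 10^5
[tube A]/[tube D] = (factor to tube D)/(factor to tube A) = 2.6241 × 10^5/4 = 6.56 × 10^4

6.56 × 10^4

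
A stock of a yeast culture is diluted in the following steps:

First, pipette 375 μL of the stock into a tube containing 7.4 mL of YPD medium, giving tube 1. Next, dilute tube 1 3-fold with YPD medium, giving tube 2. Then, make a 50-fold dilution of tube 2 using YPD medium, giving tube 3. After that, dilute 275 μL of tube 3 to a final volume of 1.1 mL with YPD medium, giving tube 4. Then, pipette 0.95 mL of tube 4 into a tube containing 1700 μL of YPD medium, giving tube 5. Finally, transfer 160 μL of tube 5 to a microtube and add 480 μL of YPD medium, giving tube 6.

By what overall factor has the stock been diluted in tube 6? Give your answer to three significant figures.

1.39 × 10^5

Step 1: 375 μL + 7.4 mL = 7775 μL total → factor 7775/375 = 20.733
Step 2: 3-fold → factor 3
Step 3: 50-fold → factor 50
Step 4: 275 μL brought to 1.1 mL → factor 1100/275 = 4
Step 5: 0.95 mL + 1700 μL = 2.65 mL total → factor 2.65/0.95 = 2.7895
Step 6: 160 μL + 480 μL = 640 μL total → factor 640/160 = 4
Overall dilution factor = 20.733 × 3 × 50 × 4 × 2.7895 × 4 = 1.388 × 10^5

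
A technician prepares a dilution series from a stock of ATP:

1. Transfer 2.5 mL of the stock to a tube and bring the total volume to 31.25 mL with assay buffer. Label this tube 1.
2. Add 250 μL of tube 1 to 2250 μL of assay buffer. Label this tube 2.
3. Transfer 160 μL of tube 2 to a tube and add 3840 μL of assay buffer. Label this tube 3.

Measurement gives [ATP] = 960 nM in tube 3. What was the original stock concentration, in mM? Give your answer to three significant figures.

Step 1: 2.5 mL brought to 31.25 mL → factor 31.25/2.5 = 12.5
Step 2: 250 μL + 2250 μL = 2500 μL total → factor 2500/250 = 10
Step 3: 160 μL + 3840 μL = 4000 μL total → factor 4000/160 = 25
Overall dilution factor = 12.5 × 10 × 25 = 3125
Stock = 960 nM × 3125 = 3.000 × 10^6 nM = 3.00 mM

3.00 mM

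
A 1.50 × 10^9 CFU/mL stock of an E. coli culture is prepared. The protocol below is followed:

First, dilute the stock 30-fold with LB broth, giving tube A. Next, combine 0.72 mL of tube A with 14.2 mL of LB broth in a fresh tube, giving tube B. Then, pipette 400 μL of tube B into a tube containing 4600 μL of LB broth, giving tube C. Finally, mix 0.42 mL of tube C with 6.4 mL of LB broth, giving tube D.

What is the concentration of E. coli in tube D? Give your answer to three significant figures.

1.19 × 10^4 CFU/mL

Step 1: 30-fold → factor 30
Step 2: 0.72 mL + 14.2 mL = 14.92 mL total → factor 14.92/0.72 = 20.722
Step 3: 400 μL + 4600 μL = 5000 μL total → factor 5000/400 = 12.5
Step 4: 0.42 mL + 6.4 mL = 6.82 mL total → factor 6.82/0.42 = 16.238
Overall dilution factor = 30 × 20.722 × 12.5 × 16.238 = 1.2618 × 10^5
Final = 1.50 × 10^9 CFU/mL / 1.2618 × 10^5 = 1.19 × 10^4 CFU/mL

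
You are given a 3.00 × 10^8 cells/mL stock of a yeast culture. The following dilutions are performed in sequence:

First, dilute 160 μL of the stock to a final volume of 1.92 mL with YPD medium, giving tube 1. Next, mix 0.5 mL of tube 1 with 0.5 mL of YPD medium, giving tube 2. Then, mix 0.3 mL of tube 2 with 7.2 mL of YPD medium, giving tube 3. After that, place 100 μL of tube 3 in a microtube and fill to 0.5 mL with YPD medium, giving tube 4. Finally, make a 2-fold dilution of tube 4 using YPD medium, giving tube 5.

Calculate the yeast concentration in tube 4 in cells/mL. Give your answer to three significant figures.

1.00 × 10^5 cells/mL

Step 1: 160 μL brought to 1.92 mL → factor 1920/160 = 12
Step 2: 0.5 mL + 0.5 mL = 1 mL total → factor 1/0.5 = 2
Step 3: 0.3 mL + 7.2 mL = 7.5 mL total → factor 7.5/0.3 = 25
Step 4: 100 μL brought to 0.5 mL → factor 500/100 = 5
Dilution factor through tube 4 = 12 × 2 × 25 × 5 = 3000
[tube 4] = 3.00 × 10^8 cells/mL / 3000 = 1.00 × 10^5 cells/mL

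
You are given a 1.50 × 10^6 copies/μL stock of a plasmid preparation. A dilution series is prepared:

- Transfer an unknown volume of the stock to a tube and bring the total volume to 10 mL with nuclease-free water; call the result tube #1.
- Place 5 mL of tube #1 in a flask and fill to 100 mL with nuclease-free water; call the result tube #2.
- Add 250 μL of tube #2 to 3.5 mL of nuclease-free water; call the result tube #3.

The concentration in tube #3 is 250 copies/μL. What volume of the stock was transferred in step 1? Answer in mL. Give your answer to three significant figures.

0.500 mL

Step 1: v brought to 10 mL → factor = 10 mL/v
Step 2: 5 mL brought to 100 mL → factor 100/5 = 20
Step 3: 250 μL + 3.5 mL = 3750 μL total → factor 3750/250 = 15
Product of known-step factors = 300
Overall factor = 1.50 × 10^6 copies/μL / (250 copies/μL) = 6000
Step-1 factor = 6000 / 300 = 20
v = 10 mL / 20 = 0.500 mL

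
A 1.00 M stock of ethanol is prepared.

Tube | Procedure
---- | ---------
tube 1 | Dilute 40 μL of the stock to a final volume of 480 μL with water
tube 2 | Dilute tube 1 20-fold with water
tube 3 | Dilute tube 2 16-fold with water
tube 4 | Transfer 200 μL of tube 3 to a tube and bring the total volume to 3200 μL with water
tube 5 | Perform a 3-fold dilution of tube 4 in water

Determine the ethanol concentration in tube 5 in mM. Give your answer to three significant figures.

Step 1: 40 μL brought to 480 μL → factor 480/40 = 12
Step 2: 20-fold → factor 20
Step 3: 16-fold → factor 16
Step 4: 200 μL brought to 3200 μL → factor 3200/200 = 16
Step 5: 3-fold → factor 3
Overall dilution factor = 12 × 20 × 16 × 16 × 3 = 1.8432 × 10^5
Final = 1.00 M / 1.8432 × 10^5 = 5.425 × 10^-6 M = 0.00543 mM

0.00543 mM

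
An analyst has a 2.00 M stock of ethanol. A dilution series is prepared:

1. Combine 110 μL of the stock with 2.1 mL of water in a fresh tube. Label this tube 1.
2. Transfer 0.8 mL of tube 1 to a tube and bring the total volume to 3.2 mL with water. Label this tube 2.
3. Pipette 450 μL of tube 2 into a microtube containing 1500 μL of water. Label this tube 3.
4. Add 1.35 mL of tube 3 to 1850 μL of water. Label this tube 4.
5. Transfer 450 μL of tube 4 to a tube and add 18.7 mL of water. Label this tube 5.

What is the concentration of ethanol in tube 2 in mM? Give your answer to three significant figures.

24.9 mM

Step 1: 110 μL + 2.1 mL = 2210 μL total → factor 2210/110 = 20.091
Step 2: 0.8 mL brought to 3.2 mL → factor 3.2/0.8 = 4
Dilution factor through tube 2 = 20.091 × 4 = 80.364
[tube 2] = 2.00 M / 80.364 = 0.02489 M = 24.9 mM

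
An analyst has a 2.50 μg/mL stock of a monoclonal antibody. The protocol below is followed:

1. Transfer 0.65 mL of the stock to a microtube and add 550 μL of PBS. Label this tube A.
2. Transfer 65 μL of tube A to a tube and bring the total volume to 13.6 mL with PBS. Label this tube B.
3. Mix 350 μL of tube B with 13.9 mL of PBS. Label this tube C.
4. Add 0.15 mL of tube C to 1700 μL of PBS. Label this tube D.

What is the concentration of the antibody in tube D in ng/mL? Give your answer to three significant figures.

Step 1: 0.65 mL + 550 μL = 1.2 mL total → factor 1.2/0.65 = 1.8462
Step 2: 65 μL brought to 13.6 mL → factor 13600/65 = 209.23
Step 3: 350 μL + 13.9 mL = 14250 μL total → factor 14250/350 = 40.714
Step 4: 0.15 mL + 1700 μL = 1.85 mL total → factor 1.85/0.15 = 12.333
Overall dilution factor = 1.8462 × 209.23 × 40.714 × 12.333 = 1.9396 × 10^5
Final = 2.50 μg/mL / 1.9396 × 10^5 = 1.289 × 10^-5 μg/mL = 0.0129 ng/mL

0.0129 ng/mL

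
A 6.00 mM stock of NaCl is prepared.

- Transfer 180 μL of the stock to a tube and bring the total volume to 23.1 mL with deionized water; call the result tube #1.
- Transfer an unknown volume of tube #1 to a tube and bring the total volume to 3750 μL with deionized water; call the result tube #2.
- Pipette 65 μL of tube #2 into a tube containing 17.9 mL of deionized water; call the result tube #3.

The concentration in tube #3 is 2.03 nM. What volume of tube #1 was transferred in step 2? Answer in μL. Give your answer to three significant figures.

45.0 μL

Step 1: 180 μL brought to 23.1 mL → factor 23100/180 = 128.33
Step 2: v brought to 3750 μL → factor = 3750 μL/v
Step 3: 65 μL + 17.9 mL = 17965 μL total → factor 17965/65 = 276.38
Product of known-step factors = 35469
Overall factor = 6.00 mM / (2.03 nM) = 2.9557 × 10^6
Step-2 factor = 2.9557 × 10^6 / 35469 = 83.33
v = 3750 μL / 83.33 = 45.0 μL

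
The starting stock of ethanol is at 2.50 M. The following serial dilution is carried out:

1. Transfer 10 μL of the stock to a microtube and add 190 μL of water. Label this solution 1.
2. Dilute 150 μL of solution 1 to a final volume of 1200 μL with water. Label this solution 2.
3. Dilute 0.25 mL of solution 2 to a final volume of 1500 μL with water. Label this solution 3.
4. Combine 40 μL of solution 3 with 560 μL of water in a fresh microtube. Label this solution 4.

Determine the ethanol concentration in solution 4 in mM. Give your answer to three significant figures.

Step 1: 10 μL + 190 μL = 200 μL total → factor 200/10 = 20
Step 2: 150 μL brought to 1200 μL → factor 1200/150 = 8
Step 3: 0.25 mL brought to 1500 μL → factor 1.5/0.25 = 6
Step 4: 40 μL + 560 μL = 600 μL total → factor 600/40 = 15
Overall dilution factor = 20 × 8 × 6 × 15 = 14400
Final = 2.50 M / 14400 = 0.0001736 M = 0.174 mM

0.174 mM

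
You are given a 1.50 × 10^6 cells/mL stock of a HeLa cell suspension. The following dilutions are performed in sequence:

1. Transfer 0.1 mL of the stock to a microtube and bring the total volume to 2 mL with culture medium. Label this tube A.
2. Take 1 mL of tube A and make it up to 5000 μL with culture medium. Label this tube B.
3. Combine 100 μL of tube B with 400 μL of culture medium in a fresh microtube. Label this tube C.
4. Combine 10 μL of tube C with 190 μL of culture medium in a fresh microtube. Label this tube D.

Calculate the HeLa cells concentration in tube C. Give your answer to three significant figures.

3.00 × 10^3 cells/mL

Step 1: 0.1 mL brought to 2 mL → factor 2/0.1 = 20
Step 2: 1 mL brought to 5000 μL → factor 5/1 = 5
Step 3: 100 μL + 400 μL = 500 μL total → factor 500/100 = 5
Dilution factor through tube C = 20 × 5 × 5 = 500
[tube C] = 1.50 × 10^6 cells/mL / 500 = 3.00 × 10^3 cells/mL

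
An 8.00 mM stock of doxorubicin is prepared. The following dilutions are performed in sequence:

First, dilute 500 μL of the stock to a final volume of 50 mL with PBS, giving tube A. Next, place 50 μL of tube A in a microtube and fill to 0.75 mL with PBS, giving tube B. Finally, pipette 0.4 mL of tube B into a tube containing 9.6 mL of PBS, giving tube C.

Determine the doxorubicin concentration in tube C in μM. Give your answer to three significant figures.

Step 1: 500 μL brought to 50 mL → factor 50000/500 = 100
Step 2: 50 μL brought to 0.75 mL → factor 750/50 = 15
Step 3: 0.4 mL + 9.6 mL = 10 mL total → factor 10/0.4 = 25
Overall dilution factor = 100 × 15 × 25 = 37500
Final = 8.00 mM / 37500 = 0.0002133 mM = 0.213 μM

0.213 μM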